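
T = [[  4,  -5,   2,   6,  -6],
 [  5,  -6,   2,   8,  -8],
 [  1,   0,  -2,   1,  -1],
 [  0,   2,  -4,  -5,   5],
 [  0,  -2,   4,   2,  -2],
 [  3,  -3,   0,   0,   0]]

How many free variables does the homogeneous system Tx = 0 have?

Row reduce to echelon form.
R2 ← R2 − (5/4)·R1: [0, 1/4, -1/2, 1/2, -1/2]
R3 ← R3 − (1/4)·R1: [0, 5/4, -5/2, -1/2, 1/2]
R6 ← R6 − (3/4)·R1: [0, 3/4, -3/2, -9/2, 9/2]
R3 ← R3 − (5)·R2: [0, 0, 0, -3, 3]
R4 ← R4 − (8)·R2: [0, 0, 0, -9, 9]
R5 ← R5 + (8)·R2: [0, 0, 0, 6, -6]
R6 ← R6 − (3)·R2: [0, 0, 0, -6, 6]
R4 ← R4 − (3)·R3: [0, 0, 0, 0, 0]
R5 ← R5 + (2)·R3: [0, 0, 0, 0, 0]
R6 ← R6 − (2)·R3: [0, 0, 0, 0, 0]
3 nonzero rows, so rank(T) = 3.
T has 5 columns; by rank–nullity, nullity = 5 − 3 = 2.

2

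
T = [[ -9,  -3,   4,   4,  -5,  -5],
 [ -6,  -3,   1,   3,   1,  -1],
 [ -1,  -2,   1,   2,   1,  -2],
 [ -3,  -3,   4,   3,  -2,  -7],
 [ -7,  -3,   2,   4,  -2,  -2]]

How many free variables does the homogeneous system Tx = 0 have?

2

Row reduce to echelon form.
R2 ← R2 − (2/3)·R1: [0, -1, -5/3, 1/3, 13/3, 7/3]
R3 ← R3 − (1/9)·R1: [0, -5/3, 5/9, 14/9, 14/9, -13/9]
R4 ← R4 − (1/3)·R1: [0, -2, 8/3, 5/3, -1/3, -16/3]
R5 ← R5 − (7/9)·R1: [0, -2/3, -10/9, 8/9, 17/9, 17/9]
R3 ← R3 − (5/3)·R2: [0, 0, 10/3, 1, -17/3, -16/3]
R4 ← R4 − (2)·R2: [0, 0, 6, 1, -9, -10]
R5 ← R5 − (2/3)·R2: [0, 0, 0, 2/3, -1, 1/3]
R4 ← R4 − (9/5)·R3: [0, 0, 0, -4/5, 6/5, -2/5]
R5 ← R5 + (5/6)·R4: [0, 0, 0, 0, 0, 0]
4 nonzero rows, so rank(T) = 4.
T has 6 columns; by rank–nullity, nullity = 6 − 4 = 2.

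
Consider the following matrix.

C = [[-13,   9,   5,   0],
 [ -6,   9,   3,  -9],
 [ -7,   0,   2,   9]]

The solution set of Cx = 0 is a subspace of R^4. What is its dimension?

2

Row reduce to echelon form.
R2 ← R2 − (6/13)·R1: [0, 63/13, 9/13, -9]
R3 ← R3 − (7/13)·R1: [0, -63/13, -9/13, 9]
R3 ← R3 + R2: [0, 0, 0, 0]
2 nonzero rows, so rank(C) = 2.
C has 4 columns; by rank–nullity, nullity = 4 − 2 = 2.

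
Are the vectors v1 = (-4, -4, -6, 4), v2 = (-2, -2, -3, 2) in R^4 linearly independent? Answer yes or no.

no

Form the matrix with these vectors as rows and row reduce.
R2 ← R2 − (1/2)·R1: [0, 0, 0, 0]
1 nonzero row, so the 2 vectors span a space of dimension 1.
Since 1 < 2, the vectors are linearly dependent.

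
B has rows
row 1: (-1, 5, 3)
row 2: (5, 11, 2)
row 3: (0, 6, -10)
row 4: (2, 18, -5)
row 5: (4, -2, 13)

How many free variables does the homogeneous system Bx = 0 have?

Row reduce to echelon form.
R2 ← R2 + (5)·R1: [0, 36, 17]
R4 ← R4 + (2)·R1: [0, 28, 1]
R5 ← R5 + (4)·R1: [0, 18, 25]
R3 ← R3 − (1/6)·R2: [0, 0, -77/6]
R4 ← R4 − (7/9)·R2: [0, 0, -110/9]
R5 ← R5 − (1/2)·R2: [0, 0, 33/2]
R4 ← R4 − (20/21)·R3: [0, 0, 0]
R5 ← R5 + (9/7)·R3: [0, 0, 0]
3 nonzero rows, so rank(B) = 3.
B has 3 columns; by rank–nullity, nullity = 3 − 3 = 0.

0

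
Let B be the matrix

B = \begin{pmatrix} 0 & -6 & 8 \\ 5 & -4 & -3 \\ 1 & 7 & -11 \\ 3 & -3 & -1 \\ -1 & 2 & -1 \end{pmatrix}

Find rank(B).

Row reduce to echelon form.
Swap R1 ↔ R2
R3 ← R3 − (1/5)·R1: [0, 39/5, -52/5]
R4 ← R4 − (3/5)·R1: [0, -3/5, 4/5]
R5 ← R5 + (1/5)·R1: [0, 6/5, -8/5]
R3 ← R3 + (13/10)·R2: [0, 0, 0]
R4 ← R4 − (1/10)·R2: [0, 0, 0]
R5 ← R5 + (1/5)·R2: [0, 0, 0]
Echelon form has 2 nonzero rows, so rank(B) = 2.

2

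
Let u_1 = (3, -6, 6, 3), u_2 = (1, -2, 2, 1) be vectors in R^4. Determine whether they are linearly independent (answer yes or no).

Form the matrix with these vectors as rows and row reduce.
R2 ← R2 − (1/3)·R1: [0, 0, 0, 0]
1 nonzero row, so the 2 vectors span a space of dimension 1.
Since 1 < 2, the vectors are linearly dependent.

no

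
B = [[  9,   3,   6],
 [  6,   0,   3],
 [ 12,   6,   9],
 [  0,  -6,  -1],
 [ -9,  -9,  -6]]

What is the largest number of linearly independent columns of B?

Row reduce to echelon form.
R2 ← R2 − (2/3)·R1: [0, -2, -1]
R3 ← R3 − (4/3)·R1: [0, 2, 1]
R5 ← R5 + R1: [0, -6, 0]
R3 ← R3 + R2: [0, 0, 0]
R4 ← R4 − (3)·R2: [0, 0, 2]
R5 ← R5 − (3)·R2: [0, 0, 3]
Swap R3 ↔ R4
R5 ← R5 − (3/2)·R3: [0, 0, 0]
Echelon form has 3 nonzero rows, so rank(B) = 3.
The rank gives the maximum number of linearly independent columns: 3.

3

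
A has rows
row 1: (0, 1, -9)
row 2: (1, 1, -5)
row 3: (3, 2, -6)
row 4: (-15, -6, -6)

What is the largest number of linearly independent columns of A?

Row reduce to echelon form.
Swap R1 ↔ R2
R3 ← R3 − (3)·R1: [0, -1, 9]
R4 ← R4 + (15)·R1: [0, 9, -81]
R3 ← R3 + R2: [0, 0, 0]
R4 ← R4 − (9)·R2: [0, 0, 0]
Echelon form has 2 nonzero rows, so rank(A) = 2.
The rank gives the maximum number of linearly independent columns: 2.

2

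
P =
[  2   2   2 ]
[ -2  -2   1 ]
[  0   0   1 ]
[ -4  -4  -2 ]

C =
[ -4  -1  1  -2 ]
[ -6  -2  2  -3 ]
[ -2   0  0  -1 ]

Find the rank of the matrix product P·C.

2

First compute PC:
[[-24,  -6,   6, -12],
 [ 18,   6,  -6,   9],
 [ -2,   0,   0,  -1],
 [ 44,  12, -12,  22]]
Now row reduce the product.
R2 ← R2 + (3/4)·R1: [0, 3/2, -3/2, 0]
R3 ← R3 − (1/12)·R1: [0, 1/2, -1/2, 0]
R4 ← R4 + (11/6)·R1: [0, 1, -1, 0]
R3 ← R3 − (1/3)·R2: [0, 0, 0, 0]
R4 ← R4 − (2/3)·R2: [0, 0, 0, 0]
2 nonzero rows, so rank(PC) = 2.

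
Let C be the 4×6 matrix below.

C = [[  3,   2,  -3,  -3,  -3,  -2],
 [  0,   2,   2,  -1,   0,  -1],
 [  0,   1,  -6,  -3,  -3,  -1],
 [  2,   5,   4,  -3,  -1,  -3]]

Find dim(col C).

Row reduce to echelon form.
R4 ← R4 − (2/3)·R1: [0, 11/3, 6, -1, 1, -5/3]
R3 ← R3 − (1/2)·R2: [0, 0, -7, -5/2, -3, -1/2]
R4 ← R4 − (11/6)·R2: [0, 0, 7/3, 5/6, 1, 1/6]
R4 ← R4 + (1/3)·R3: [0, 0, 0, 0, 0, 0]
Echelon form has 3 nonzero rows, so rank(C) = 3.
The column space has dimension equal to the rank: 3.

3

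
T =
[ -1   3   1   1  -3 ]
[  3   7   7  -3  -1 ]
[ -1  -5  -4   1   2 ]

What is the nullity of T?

Row reduce to echelon form.
R2 ← R2 + (3)·R1: [0, 16, 10, 0, -10]
R3 ← R3 − R1: [0, -8, -5, 0, 5]
R3 ← R3 + (1/2)·R2: [0, 0, 0, 0, 0]
2 nonzero rows, so rank(T) = 2.
T has 5 columns; by rank–nullity, nullity = 5 − 2 = 3.

3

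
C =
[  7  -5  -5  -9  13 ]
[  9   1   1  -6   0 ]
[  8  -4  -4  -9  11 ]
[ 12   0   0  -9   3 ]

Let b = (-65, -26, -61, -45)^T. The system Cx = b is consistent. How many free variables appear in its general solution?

Row reduce the augmented matrix [C | b].
R2 ← R2 − (9/7)·R1: [0, 52/7, 52/7, 39/7, -117/7, 403/7]
R3 ← R3 − (8/7)·R1: [0, 12/7, 12/7, 9/7, -27/7, 93/7]
R4 ← R4 − (12/7)·R1: [0, 60/7, 60/7, 45/7, -135/7, 465/7]
R3 ← R3 − (3/13)·R2: [0, 0, 0, 0, 0, 0]
R4 ← R4 − (15/13)·R2: [0, 0, 0, 0, 0, 0]
The echelon form has 2 nonzero rows, and every pivot lies in the first 5 columns, so rank(C) = rank([C|b]) = 2.
The system is consistent.
Free variables = (unknowns) − (rank) = 5 − 2 = 3.

3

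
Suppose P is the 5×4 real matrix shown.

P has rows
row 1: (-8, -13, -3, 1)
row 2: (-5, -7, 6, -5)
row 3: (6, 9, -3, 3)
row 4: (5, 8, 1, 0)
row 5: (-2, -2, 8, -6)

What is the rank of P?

2

Row reduce to echelon form.
R2 ← R2 − (5/8)·R1: [0, 9/8, 63/8, -45/8]
R3 ← R3 + (3/4)·R1: [0, -3/4, -21/4, 15/4]
R4 ← R4 + (5/8)·R1: [0, -1/8, -7/8, 5/8]
R5 ← R5 − (1/4)·R1: [0, 5/4, 35/4, -25/4]
R3 ← R3 + (2/3)·R2: [0, 0, 0, 0]
R4 ← R4 + (1/9)·R2: [0, 0, 0, 0]
R5 ← R5 − (10/9)·R2: [0, 0, 0, 0]
Echelon form has 2 nonzero rows, so rank(P) = 2.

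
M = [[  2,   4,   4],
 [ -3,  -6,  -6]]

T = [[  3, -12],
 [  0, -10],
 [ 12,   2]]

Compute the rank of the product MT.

1

First compute MT:
[[ 54, -56],
 [-81,  84]]
Now row reduce the product.
R2 ← R2 + (3/2)·R1: [0, 0]
1 nonzero row, so rank(MT) = 1.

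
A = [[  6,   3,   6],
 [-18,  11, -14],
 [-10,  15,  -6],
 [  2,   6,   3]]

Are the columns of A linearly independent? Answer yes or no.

Row reduce A to echelon form.
R2 ← R2 + (3)·R1: [0, 20, 4]
R3 ← R3 + (5/3)·R1: [0, 20, 4]
R4 ← R4 − (1/3)·R1: [0, 5, 1]
R3 ← R3 − R2: [0, 0, 0]
R4 ← R4 − (1/4)·R2: [0, 0, 0]
2 pivots among 3 columns.
Only 2 < 3 pivot columns, so the columns are linearly dependent.

no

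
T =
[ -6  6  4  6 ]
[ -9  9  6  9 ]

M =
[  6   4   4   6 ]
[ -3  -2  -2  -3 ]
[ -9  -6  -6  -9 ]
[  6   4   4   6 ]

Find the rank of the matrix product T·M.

First compute TM:
[[-54, -36, -36, -54],
 [-81, -54, -54, -81]]
Now row reduce the product.
R2 ← R2 − (3/2)·R1: [0, 0, 0, 0]
1 nonzero row, so rank(TM) = 1.

1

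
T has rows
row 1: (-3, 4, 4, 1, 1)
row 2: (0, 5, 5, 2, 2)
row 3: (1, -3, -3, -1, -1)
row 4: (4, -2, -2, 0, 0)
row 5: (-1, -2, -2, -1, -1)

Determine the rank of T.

Row reduce to echelon form.
R3 ← R3 + (1/3)·R1: [0, -5/3, -5/3, -2/3, -2/3]
R4 ← R4 + (4/3)·R1: [0, 10/3, 10/3, 4/3, 4/3]
R5 ← R5 − (1/3)·R1: [0, -10/3, -10/3, -4/3, -4/3]
R3 ← R3 + (1/3)·R2: [0, 0, 0, 0, 0]
R4 ← R4 − (2/3)·R2: [0, 0, 0, 0, 0]
R5 ← R5 + (2/3)·R2: [0, 0, 0, 0, 0]
Echelon form has 2 nonzero rows, so rank(T) = 2.

2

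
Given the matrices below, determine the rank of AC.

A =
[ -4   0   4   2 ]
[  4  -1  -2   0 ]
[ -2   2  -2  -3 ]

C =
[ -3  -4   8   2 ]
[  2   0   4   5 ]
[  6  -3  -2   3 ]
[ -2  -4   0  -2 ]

2

First compute AC:
[[ 32,  -4, -40,   0],
 [-26, -10,  32,  -3],
 [  4,  26,  -4,   6]]
Now row reduce the product.
R2 ← R2 + (13/16)·R1: [0, -53/4, -1/2, -3]
R3 ← R3 − (1/8)·R1: [0, 53/2, 1, 6]
R3 ← R3 + (2)·R2: [0, 0, 0, 0]
2 nonzero rows, so rank(AC) = 2.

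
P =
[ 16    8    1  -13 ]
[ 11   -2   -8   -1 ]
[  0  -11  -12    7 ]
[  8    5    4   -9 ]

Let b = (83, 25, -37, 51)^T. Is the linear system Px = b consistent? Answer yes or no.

yes

Row reduce the augmented matrix [P | b].
R2 ← R2 − (11/16)·R1: [0, -15/2, -139/16, 127/16, -513/16]
R4 ← R4 − (1/2)·R1: [0, 1, 7/2, -5/2, 19/2]
R3 ← R3 − (22/15)·R2: [0, 0, 89/120, -557/120, 401/40]
R4 ← R4 + (2/15)·R2: [0, 0, 281/120, -173/120, 209/40]
R4 ← R4 − (281/89)·R3: [0, 0, 0, 1176/89, -2352/89]
The echelon form has 4 nonzero rows, and every pivot lies in the first 4 columns, so rank(P) = rank([P|b]) = 4.
The system is consistent.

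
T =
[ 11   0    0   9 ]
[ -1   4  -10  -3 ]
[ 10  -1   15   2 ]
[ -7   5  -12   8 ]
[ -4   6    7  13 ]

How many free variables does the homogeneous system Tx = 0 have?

0

Row reduce to echelon form.
R2 ← R2 + (1/11)·R1: [0, 4, -10, -24/11]
R3 ← R3 − (10/11)·R1: [0, -1, 15, -68/11]
R4 ← R4 + (7/11)·R1: [0, 5, -12, 151/11]
R5 ← R5 + (4/11)·R1: [0, 6, 7, 179/11]
R3 ← R3 + (1/4)·R2: [0, 0, 25/2, -74/11]
R4 ← R4 − (5/4)·R2: [0, 0, 1/2, 181/11]
R5 ← R5 − (3/2)·R2: [0, 0, 22, 215/11]
R4 ← R4 − (1/25)·R3: [0, 0, 0, 4599/275]
R5 ← R5 − (44/25)·R3: [0, 0, 0, 8631/275]
R5 ← R5 − (137/73)·R4: [0, 0, 0, 0]
4 nonzero rows, so rank(T) = 4.
T has 4 columns; by rank–nullity, nullity = 4 − 4 = 0.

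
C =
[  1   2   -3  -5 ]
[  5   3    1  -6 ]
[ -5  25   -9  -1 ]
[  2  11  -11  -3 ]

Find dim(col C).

Row reduce to echelon form.
R2 ← R2 − (5)·R1: [0, -7, 16, 19]
R3 ← R3 + (5)·R1: [0, 35, -24, -26]
R4 ← R4 − (2)·R1: [0, 7, -5, 7]
R3 ← R3 + (5)·R2: [0, 0, 56, 69]
R4 ← R4 + R2: [0, 0, 11, 26]
R4 ← R4 − (11/56)·R3: [0, 0, 0, 697/56]
Echelon form has 4 nonzero rows, so rank(C) = 4.
The column space has dimension equal to the rank: 4.

4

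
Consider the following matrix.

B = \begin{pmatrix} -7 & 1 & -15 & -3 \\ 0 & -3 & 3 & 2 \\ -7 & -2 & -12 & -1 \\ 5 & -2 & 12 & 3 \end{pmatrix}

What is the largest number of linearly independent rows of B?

2

Row reduce to echelon form.
R3 ← R3 − R1: [0, -3, 3, 2]
R4 ← R4 + (5/7)·R1: [0, -9/7, 9/7, 6/7]
R3 ← R3 − R2: [0, 0, 0, 0]
R4 ← R4 − (3/7)·R2: [0, 0, 0, 0]
Echelon form has 2 nonzero rows, so rank(B) = 2.
The rank gives the maximum number of linearly independent rows: 2.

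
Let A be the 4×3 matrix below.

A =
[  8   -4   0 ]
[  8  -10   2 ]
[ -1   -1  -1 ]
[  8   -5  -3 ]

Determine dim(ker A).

Row reduce to echelon form.
R2 ← R2 − R1: [0, -6, 2]
R3 ← R3 + (1/8)·R1: [0, -3/2, -1]
R4 ← R4 − R1: [0, -1, -3]
R3 ← R3 − (1/4)·R2: [0, 0, -3/2]
R4 ← R4 − (1/6)·R2: [0, 0, -10/3]
R4 ← R4 − (20/9)·R3: [0, 0, 0]
3 nonzero rows, so rank(A) = 3.
A has 3 columns; by rank–nullity, nullity = 3 − 3 = 0.

0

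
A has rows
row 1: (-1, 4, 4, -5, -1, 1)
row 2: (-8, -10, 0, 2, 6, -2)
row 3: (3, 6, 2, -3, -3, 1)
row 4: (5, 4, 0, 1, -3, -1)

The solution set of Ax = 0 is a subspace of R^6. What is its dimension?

Row reduce to echelon form.
R2 ← R2 − (8)·R1: [0, -42, -32, 42, 14, -10]
R3 ← R3 + (3)·R1: [0, 18, 14, -18, -6, 4]
R4 ← R4 + (5)·R1: [0, 24, 20, -24, -8, 4]
R3 ← R3 + (3/7)·R2: [0, 0, 2/7, 0, 0, -2/7]
R4 ← R4 + (4/7)·R2: [0, 0, 12/7, 0, 0, -12/7]
R4 ← R4 − (6)·R3: [0, 0, 0, 0, 0, 0]
3 nonzero rows, so rank(A) = 3.
A has 6 columns; by rank–nullity, nullity = 6 − 3 = 3.

3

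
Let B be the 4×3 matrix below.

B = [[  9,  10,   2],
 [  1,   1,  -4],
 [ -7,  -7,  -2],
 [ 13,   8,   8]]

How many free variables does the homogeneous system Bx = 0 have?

0

Row reduce to echelon form.
R2 ← R2 − (1/9)·R1: [0, -1/9, -38/9]
R3 ← R3 + (7/9)·R1: [0, 7/9, -4/9]
R4 ← R4 − (13/9)·R1: [0, -58/9, 46/9]
R3 ← R3 + (7)·R2: [0, 0, -30]
R4 ← R4 − (58)·R2: [0, 0, 250]
R4 ← R4 + (25/3)·R3: [0, 0, 0]
3 nonzero rows, so rank(B) = 3.
B has 3 columns; by rank–nullity, nullity = 3 − 3 = 0.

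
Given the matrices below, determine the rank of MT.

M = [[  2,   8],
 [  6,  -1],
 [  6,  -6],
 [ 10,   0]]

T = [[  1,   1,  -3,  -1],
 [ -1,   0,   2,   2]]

2

First compute MT:
[[ -6,   2,  10,  14],
 [  7,   6, -20,  -8],
 [ 12,   6, -30, -18],
 [ 10,  10, -30, -10]]
Now row reduce the product.
R2 ← R2 + (7/6)·R1: [0, 25/3, -25/3, 25/3]
R3 ← R3 + (2)·R1: [0, 10, -10, 10]
R4 ← R4 + (5/3)·R1: [0, 40/3, -40/3, 40/3]
R3 ← R3 − (6/5)·R2: [0, 0, 0, 0]
R4 ← R4 − (8/5)·R2: [0, 0, 0, 0]
2 nonzero rows, so rank(MT) = 2.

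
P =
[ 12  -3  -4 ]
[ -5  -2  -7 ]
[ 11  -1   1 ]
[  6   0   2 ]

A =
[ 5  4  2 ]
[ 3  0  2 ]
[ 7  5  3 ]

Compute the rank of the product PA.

2

First compute PA:
[[ 23,  28,   6],
 [-80, -55, -35],
 [ 59,  49,  23],
 [ 44,  34,  18]]
Now row reduce the product.
R2 ← R2 + (80/23)·R1: [0, 975/23, -325/23]
R3 ← R3 − (59/23)·R1: [0, -525/23, 175/23]
R4 ← R4 − (44/23)·R1: [0, -450/23, 150/23]
R3 ← R3 + (7/13)·R2: [0, 0, 0]
R4 ← R4 + (6/13)·R2: [0, 0, 0]
2 nonzero rows, so rank(PA) = 2.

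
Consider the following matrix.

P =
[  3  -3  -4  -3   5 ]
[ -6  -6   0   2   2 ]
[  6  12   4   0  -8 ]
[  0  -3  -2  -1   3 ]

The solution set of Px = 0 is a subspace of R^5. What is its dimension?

Row reduce to echelon form.
R2 ← R2 + (2)·R1: [0, -12, -8, -4, 12]
R3 ← R3 − (2)·R1: [0, 18, 12, 6, -18]
R3 ← R3 + (3/2)·R2: [0, 0, 0, 0, 0]
R4 ← R4 − (1/4)·R2: [0, 0, 0, 0, 0]
2 nonzero rows, so rank(P) = 2.
P has 5 columns; by rank–nullity, nullity = 5 − 2 = 3.

3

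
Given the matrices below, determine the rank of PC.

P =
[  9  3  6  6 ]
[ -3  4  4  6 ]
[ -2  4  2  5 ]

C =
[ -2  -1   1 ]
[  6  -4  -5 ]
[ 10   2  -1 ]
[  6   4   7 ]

3

First compute PC:
[[ 96,  15,  30],
 [106,  19,  15],
 [ 78,  10,  11]]
Now row reduce the product.
R2 ← R2 − (53/48)·R1: [0, 39/16, -145/8]
R3 ← R3 − (13/16)·R1: [0, -35/16, -107/8]
R3 ← R3 + (35/39)·R2: [0, 0, -1156/39]
3 nonzero rows, so rank(PC) = 3.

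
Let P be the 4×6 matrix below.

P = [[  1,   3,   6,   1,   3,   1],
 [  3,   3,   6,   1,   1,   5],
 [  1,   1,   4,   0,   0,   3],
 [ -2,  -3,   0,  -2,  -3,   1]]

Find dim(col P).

Row reduce to echelon form.
R2 ← R2 − (3)·R1: [0, -6, -12, -2, -8, 2]
R3 ← R3 − R1: [0, -2, -2, -1, -3, 2]
R4 ← R4 + (2)·R1: [0, 3, 12, 0, 3, 3]
R3 ← R3 − (1/3)·R2: [0, 0, 2, -1/3, -1/3, 4/3]
R4 ← R4 + (1/2)·R2: [0, 0, 6, -1, -1, 4]
R4 ← R4 − (3)·R3: [0, 0, 0, 0, 0, 0]
Echelon form has 3 nonzero rows, so rank(P) = 3.
The column space has dimension equal to the rank: 3.

3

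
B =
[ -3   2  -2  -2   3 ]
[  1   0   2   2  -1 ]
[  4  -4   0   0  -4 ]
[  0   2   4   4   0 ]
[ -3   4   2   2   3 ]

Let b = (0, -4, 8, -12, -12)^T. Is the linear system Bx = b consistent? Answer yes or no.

Row reduce the augmented matrix [B | b].
R2 ← R2 + (1/3)·R1: [0, 2/3, 4/3, 4/3, 0, -4]
R3 ← R3 + (4/3)·R1: [0, -4/3, -8/3, -8/3, 0, 8]
R5 ← R5 − R1: [0, 2, 4, 4, 0, -12]
R3 ← R3 + (2)·R2: [0, 0, 0, 0, 0, 0]
R4 ← R4 − (3)·R2: [0, 0, 0, 0, 0, 0]
R5 ← R5 − (3)·R2: [0, 0, 0, 0, 0, 0]
The echelon form has 2 nonzero rows, and every pivot lies in the first 5 columns, so rank(B) = rank([B|b]) = 2.
The system is consistent.

yes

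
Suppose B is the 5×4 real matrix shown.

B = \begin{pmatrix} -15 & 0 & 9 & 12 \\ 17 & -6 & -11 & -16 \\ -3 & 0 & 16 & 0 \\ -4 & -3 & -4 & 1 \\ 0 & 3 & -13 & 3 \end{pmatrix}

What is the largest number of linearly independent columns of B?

4

Row reduce to echelon form.
R2 ← R2 + (17/15)·R1: [0, -6, -4/5, -12/5]
R3 ← R3 − (1/5)·R1: [0, 0, 71/5, -12/5]
R4 ← R4 − (4/15)·R1: [0, -3, -32/5, -11/5]
R4 ← R4 − (1/2)·R2: [0, 0, -6, -1]
R5 ← R5 + (1/2)·R2: [0, 0, -67/5, 9/5]
R4 ← R4 + (30/71)·R3: [0, 0, 0, -143/71]
R5 ← R5 + (67/71)·R3: [0, 0, 0, -33/71]
R5 ← R5 − (3/13)·R4: [0, 0, 0, 0]
Echelon form has 4 nonzero rows, so rank(B) = 4.
The rank gives the maximum number of linearly independent columns: 4.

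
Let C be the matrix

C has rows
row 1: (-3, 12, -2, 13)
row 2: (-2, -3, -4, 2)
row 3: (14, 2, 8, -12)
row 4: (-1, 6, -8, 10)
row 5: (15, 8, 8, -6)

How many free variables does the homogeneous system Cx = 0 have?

Row reduce to echelon form.
R2 ← R2 − (2/3)·R1: [0, -11, -8/3, -20/3]
R3 ← R3 + (14/3)·R1: [0, 58, -4/3, 146/3]
R4 ← R4 − (1/3)·R1: [0, 2, -22/3, 17/3]
R5 ← R5 + (5)·R1: [0, 68, -2, 59]
R3 ← R3 + (58/11)·R2: [0, 0, -508/33, 446/33]
R4 ← R4 + (2/11)·R2: [0, 0, -86/11, 49/11]
R5 ← R5 + (68/11)·R2: [0, 0, -610/33, 587/33]
R4 ← R4 − (129/254)·R3: [0, 0, 0, -306/127]
R5 ← R5 − (305/254)·R3: [0, 0, 0, 198/127]
R5 ← R5 + (11/17)·R4: [0, 0, 0, 0]
4 nonzero rows, so rank(C) = 4.
C has 4 columns; by rank–nullity, nullity = 4 − 4 = 0.

0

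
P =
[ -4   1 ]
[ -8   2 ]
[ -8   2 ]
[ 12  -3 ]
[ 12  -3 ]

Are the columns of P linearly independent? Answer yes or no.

no

Row reduce P to echelon form.
R2 ← R2 − (2)·R1: [0, 0]
R3 ← R3 − (2)·R1: [0, 0]
R4 ← R4 + (3)·R1: [0, 0]
R5 ← R5 + (3)·R1: [0, 0]
1 pivot among 2 columns.
Only 1 < 2 pivot columns, so the columns are linearly dependent.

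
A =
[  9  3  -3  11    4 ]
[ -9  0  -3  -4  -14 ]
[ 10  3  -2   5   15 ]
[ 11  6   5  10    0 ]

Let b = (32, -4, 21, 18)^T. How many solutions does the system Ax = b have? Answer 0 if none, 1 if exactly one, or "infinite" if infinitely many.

Row reduce the augmented matrix [A | b].
R2 ← R2 + R1: [0, 3, -6, 7, -10, 28]
R3 ← R3 − (10/9)·R1: [0, -1/3, 4/3, -65/9, 95/9, -131/9]
R4 ← R4 − (11/9)·R1: [0, 7/3, 26/3, -31/9, -44/9, -190/9]
R3 ← R3 + (1/9)·R2: [0, 0, 2/3, -58/9, 85/9, -103/9]
R4 ← R4 − (7/9)·R2: [0, 0, 40/3, -80/9, 26/9, -386/9]
R4 ← R4 − (20)·R3: [0, 0, 0, 120, -186, 186]
The echelon form has 4 nonzero rows, and every pivot lies in the first 5 columns, so rank(A) = rank([A|b]) = 4.
The system is consistent.
rank = 4 < 5 unknowns, so there are infinitely many solutions.

infinite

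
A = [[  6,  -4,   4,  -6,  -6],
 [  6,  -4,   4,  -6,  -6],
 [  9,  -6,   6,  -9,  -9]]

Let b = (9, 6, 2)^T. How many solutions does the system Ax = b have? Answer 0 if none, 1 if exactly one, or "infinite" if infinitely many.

Row reduce the augmented matrix [A | b].
R2 ← R2 − R1: [0, 0, 0, 0, 0, -3]
R3 ← R3 − (3/2)·R1: [0, 0, 0, 0, 0, -23/2]
R3 ← R3 − (23/6)·R2: [0, 0, 0, 0, 0, 0]
The echelon form has 2 nonzero rows; the last pivot sits in the augmented column, so rank(A) = 1 but rank([A|b]) = 2.
Since the ranks differ, the system is inconsistent.
It has no solutions.

0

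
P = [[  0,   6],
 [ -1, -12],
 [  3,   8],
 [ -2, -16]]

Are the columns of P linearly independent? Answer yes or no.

Row reduce P to echelon form.
Swap R1 ↔ R2
R3 ← R3 + (3)·R1: [0, -28]
R4 ← R4 − (2)·R1: [0, 8]
R3 ← R3 + (14/3)·R2: [0, 0]
R4 ← R4 − (4/3)·R2: [0, 0]
2 pivots among 2 columns.
Every column is a pivot column, so the columns are linearly independent.

yes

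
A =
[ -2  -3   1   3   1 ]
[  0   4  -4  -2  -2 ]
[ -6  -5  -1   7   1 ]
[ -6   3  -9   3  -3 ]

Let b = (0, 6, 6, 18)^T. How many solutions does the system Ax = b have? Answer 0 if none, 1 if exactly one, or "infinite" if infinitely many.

infinite

Row reduce the augmented matrix [A | b].
R3 ← R3 − (3)·R1: [0, 4, -4, -2, -2, 6]
R4 ← R4 − (3)·R1: [0, 12, -12, -6, -6, 18]
R3 ← R3 − R2: [0, 0, 0, 0, 0, 0]
R4 ← R4 − (3)·R2: [0, 0, 0, 0, 0, 0]
The echelon form has 2 nonzero rows, and every pivot lies in the first 5 columns, so rank(A) = rank([A|b]) = 2.
The system is consistent.
rank = 2 < 5 unknowns, so there are infinitely many solutions.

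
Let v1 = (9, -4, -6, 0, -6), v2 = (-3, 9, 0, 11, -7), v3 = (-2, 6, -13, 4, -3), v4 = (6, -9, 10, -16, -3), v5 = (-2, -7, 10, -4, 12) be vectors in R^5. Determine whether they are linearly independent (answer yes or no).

yes

Form the matrix with these vectors as rows and row reduce.
R2 ← R2 + (1/3)·R1: [0, 23/3, -2, 11, -9]
R3 ← R3 + (2/9)·R1: [0, 46/9, -43/3, 4, -13/3]
R4 ← R4 − (2/3)·R1: [0, -19/3, 14, -16, 1]
R5 ← R5 + (2/9)·R1: [0, -71/9, 26/3, -4, 32/3]
R3 ← R3 − (2/3)·R2: [0, 0, -13, -10/3, 5/3]
R4 ← R4 + (19/23)·R2: [0, 0, 284/23, -159/23, -148/23]
R5 ← R5 + (71/69)·R2: [0, 0, 152/23, 505/69, 97/69]
R4 ← R4 + (284/299)·R3: [0, 0, 0, -9041/897, -4352/897]
R5 ← R5 + (152/299)·R3: [0, 0, 0, 5045/897, 2021/897]
R5 ← R5 + (5045/9041)·R4: [0, 0, 0, 0, -4107/9041]
5 nonzero rows, so the 5 vectors span a space of dimension 5.
Since 5 = 5, the vectors are linearly independent.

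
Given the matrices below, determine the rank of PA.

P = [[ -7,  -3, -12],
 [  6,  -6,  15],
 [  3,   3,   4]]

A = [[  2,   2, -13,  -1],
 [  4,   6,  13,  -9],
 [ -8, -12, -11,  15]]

3

First compute PA:
[[ 70, 112, 184, -146],
 [-132, -204, -321, 273],
 [-14, -24, -44,  30]]
Now row reduce the product.
R2 ← R2 + (66/35)·R1: [0, 36/5, 909/35, -81/35]
R3 ← R3 + (1/5)·R1: [0, -8/5, -36/5, 4/5]
R3 ← R3 + (2/9)·R2: [0, 0, -10/7, 2/7]
3 nonzero rows, so rank(PA) = 3.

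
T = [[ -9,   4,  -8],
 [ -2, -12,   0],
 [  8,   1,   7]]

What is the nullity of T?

Row reduce to echelon form.
R2 ← R2 − (2/9)·R1: [0, -116/9, 16/9]
R3 ← R3 + (8/9)·R1: [0, 41/9, -1/9]
R3 ← R3 + (41/116)·R2: [0, 0, 15/29]
3 nonzero rows, so rank(T) = 3.
T has 3 columns; by rank–nullity, nullity = 3 − 3 = 0.

0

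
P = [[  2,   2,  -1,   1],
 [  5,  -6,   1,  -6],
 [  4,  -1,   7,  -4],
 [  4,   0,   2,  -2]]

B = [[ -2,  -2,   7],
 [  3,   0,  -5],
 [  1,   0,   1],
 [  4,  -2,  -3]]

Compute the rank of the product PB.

First compute PB:
[[  5,  -6,   0],
 [-51,   2,  84],
 [-20,   0,  52],
 [-14,  -4,  36]]
Now row reduce the product.
R2 ← R2 + (51/5)·R1: [0, -296/5, 84]
R3 ← R3 + (4)·R1: [0, -24, 52]
R4 ← R4 + (14/5)·R1: [0, -104/5, 36]
R3 ← R3 − (15/37)·R2: [0, 0, 664/37]
R4 ← R4 − (13/37)·R2: [0, 0, 240/37]
R4 ← R4 − (30/83)·R3: [0, 0, 0]
3 nonzero rows, so rank(PB) = 3.

3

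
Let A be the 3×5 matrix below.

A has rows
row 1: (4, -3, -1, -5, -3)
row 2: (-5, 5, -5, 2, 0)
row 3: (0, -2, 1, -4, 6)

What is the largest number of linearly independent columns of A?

3

Row reduce to echelon form.
R2 ← R2 + (5/4)·R1: [0, 5/4, -25/4, -17/4, -15/4]
R3 ← R3 + (8/5)·R2: [0, 0, -9, -54/5, 0]
Echelon form has 3 nonzero rows, so rank(A) = 3.
The rank gives the maximum number of linearly independent columns: 3.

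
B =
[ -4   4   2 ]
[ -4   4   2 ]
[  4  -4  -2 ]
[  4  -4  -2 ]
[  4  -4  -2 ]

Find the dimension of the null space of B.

Row reduce to echelon form.
R2 ← R2 − R1: [0, 0, 0]
R3 ← R3 + R1: [0, 0, 0]
R4 ← R4 + R1: [0, 0, 0]
R5 ← R5 + R1: [0, 0, 0]
1 nonzero row, so rank(B) = 1.
B has 3 columns; by rank–nullity, nullity = 3 − 1 = 2.

2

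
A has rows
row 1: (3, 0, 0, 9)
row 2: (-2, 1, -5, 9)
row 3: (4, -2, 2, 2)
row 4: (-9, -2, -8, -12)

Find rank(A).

Row reduce to echelon form.
R2 ← R2 + (2/3)·R1: [0, 1, -5, 15]
R3 ← R3 − (4/3)·R1: [0, -2, 2, -10]
R4 ← R4 + (3)·R1: [0, -2, -8, 15]
R3 ← R3 + (2)·R2: [0, 0, -8, 20]
R4 ← R4 + (2)·R2: [0, 0, -18, 45]
R4 ← R4 − (9/4)·R3: [0, 0, 0, 0]
Echelon form has 3 nonzero rows, so rank(A) = 3.

3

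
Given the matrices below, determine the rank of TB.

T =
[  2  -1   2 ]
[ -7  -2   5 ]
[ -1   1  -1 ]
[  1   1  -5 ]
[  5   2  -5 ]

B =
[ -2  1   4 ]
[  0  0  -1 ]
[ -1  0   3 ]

3

First compute TB:
[[ -6,   2,  15],
 [  9,  -7, -11],
 [  3,  -1,  -8],
 [  3,   1, -12],
 [ -5,   5,   3]]
Now row reduce the product.
R2 ← R2 + (3/2)·R1: [0, -4, 23/2]
R3 ← R3 + (1/2)·R1: [0, 0, -1/2]
R4 ← R4 + (1/2)·R1: [0, 2, -9/2]
R5 ← R5 − (5/6)·R1: [0, 10/3, -19/2]
R4 ← R4 + (1/2)·R2: [0, 0, 5/4]
R5 ← R5 + (5/6)·R2: [0, 0, 1/12]
R4 ← R4 + (5/2)·R3: [0, 0, 0]
R5 ← R5 + (1/6)·R3: [0, 0, 0]
3 nonzero rows, so rank(TB) = 3.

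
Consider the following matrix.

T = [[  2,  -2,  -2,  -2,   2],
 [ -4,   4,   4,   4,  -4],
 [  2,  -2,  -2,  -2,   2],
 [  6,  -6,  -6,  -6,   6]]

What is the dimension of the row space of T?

Row reduce to echelon form.
R2 ← R2 + (2)·R1: [0, 0, 0, 0, 0]
R3 ← R3 − R1: [0, 0, 0, 0, 0]
R4 ← R4 − (3)·R1: [0, 0, 0, 0, 0]
Echelon form has 1 nonzero row, so rank(T) = 1.
The row space has dimension equal to the rank: 1.

1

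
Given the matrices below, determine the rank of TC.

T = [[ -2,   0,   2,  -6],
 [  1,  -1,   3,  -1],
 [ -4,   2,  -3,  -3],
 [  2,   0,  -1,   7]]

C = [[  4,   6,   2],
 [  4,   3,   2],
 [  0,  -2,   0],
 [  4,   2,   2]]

First compute TC:
[[-32, -28, -16],
 [ -4,  -5,  -2],
 [-20, -18, -10],
 [ 36,  28,  18]]
Now row reduce the product.
R2 ← R2 − (1/8)·R1: [0, -3/2, 0]
R3 ← R3 − (5/8)·R1: [0, -1/2, 0]
R4 ← R4 + (9/8)·R1: [0, -7/2, 0]
R3 ← R3 − (1/3)·R2: [0, 0, 0]
R4 ← R4 − (7/3)·R2: [0, 0, 0]
2 nonzero rows, so rank(TC) = 2.

2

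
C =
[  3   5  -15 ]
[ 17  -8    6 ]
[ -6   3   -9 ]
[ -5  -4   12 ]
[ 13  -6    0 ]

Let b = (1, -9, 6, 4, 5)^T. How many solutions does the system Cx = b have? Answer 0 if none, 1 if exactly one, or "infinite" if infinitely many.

0

Row reduce the augmented matrix [C | b].
R2 ← R2 − (17/3)·R1: [0, -109/3, 91, -44/3]
R3 ← R3 + (2)·R1: [0, 13, -39, 8]
R4 ← R4 + (5/3)·R1: [0, 13/3, -13, 17/3]
R5 ← R5 − (13/3)·R1: [0, -83/3, 65, 2/3]
R3 ← R3 + (39/109)·R2: [0, 0, -702/109, 300/109]
R4 ← R4 + (13/109)·R2: [0, 0, -234/109, 427/109]
R5 ← R5 − (83/109)·R2: [0, 0, -468/109, 1290/109]
R4 ← R4 − (1/3)·R3: [0, 0, 0, 3]
R5 ← R5 − (2/3)·R3: [0, 0, 0, 10]
R5 ← R5 − (10/3)·R4: [0, 0, 0, 0]
The echelon form has 4 nonzero rows; the last pivot sits in the augmented column, so rank(C) = 3 but rank([C|b]) = 4.
Since the ranks differ, the system is inconsistent.
It has no solutions.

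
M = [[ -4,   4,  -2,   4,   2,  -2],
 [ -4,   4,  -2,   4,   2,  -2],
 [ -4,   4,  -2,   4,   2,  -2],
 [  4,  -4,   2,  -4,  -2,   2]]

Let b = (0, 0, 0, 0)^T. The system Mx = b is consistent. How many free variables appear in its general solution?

5

Row reduce the augmented matrix [M | b].
R2 ← R2 − R1: [0, 0, 0, 0, 0, 0, 0]
R3 ← R3 − R1: [0, 0, 0, 0, 0, 0, 0]
R4 ← R4 + R1: [0, 0, 0, 0, 0, 0, 0]
The echelon form has 1 nonzero rows, and every pivot lies in the first 6 columns, so rank(M) = rank([M|b]) = 1.
The system is consistent.
Free variables = (unknowns) − (rank) = 6 − 1 = 5.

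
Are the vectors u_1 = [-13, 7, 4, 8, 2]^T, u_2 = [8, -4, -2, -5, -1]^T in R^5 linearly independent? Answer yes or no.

yes

Form the matrix with these vectors as rows and row reduce.
R2 ← R2 + (8/13)·R1: [0, 4/13, 6/13, -1/13, 3/13]
2 nonzero rows, so the 2 vectors span a space of dimension 2.
Since 2 = 2, the vectors are linearly independent.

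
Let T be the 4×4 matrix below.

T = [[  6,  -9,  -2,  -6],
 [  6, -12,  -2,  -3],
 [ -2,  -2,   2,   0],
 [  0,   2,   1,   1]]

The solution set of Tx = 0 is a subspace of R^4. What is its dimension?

Row reduce to echelon form.
R2 ← R2 − R1: [0, -3, 0, 3]
R3 ← R3 + (1/3)·R1: [0, -5, 4/3, -2]
R3 ← R3 − (5/3)·R2: [0, 0, 4/3, -7]
R4 ← R4 + (2/3)·R2: [0, 0, 1, 3]
R4 ← R4 − (3/4)·R3: [0, 0, 0, 33/4]
4 nonzero rows, so rank(T) = 4.
T has 4 columns; by rank–nullity, nullity = 4 − 4 = 0.

0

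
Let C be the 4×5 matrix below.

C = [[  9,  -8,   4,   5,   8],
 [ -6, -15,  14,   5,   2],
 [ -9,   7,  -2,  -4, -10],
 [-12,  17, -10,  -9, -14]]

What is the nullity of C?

2

Row reduce to echelon form.
R2 ← R2 + (2/3)·R1: [0, -61/3, 50/3, 25/3, 22/3]
R3 ← R3 + R1: [0, -1, 2, 1, -2]
R4 ← R4 + (4/3)·R1: [0, 19/3, -14/3, -7/3, -10/3]
R3 ← R3 − (3/61)·R2: [0, 0, 72/61, 36/61, -144/61]
R4 ← R4 + (19/61)·R2: [0, 0, 32/61, 16/61, -64/61]
R4 ← R4 − (4/9)·R3: [0, 0, 0, 0, 0]
3 nonzero rows, so rank(C) = 3.
C has 5 columns; by rank–nullity, nullity = 5 − 3 = 2.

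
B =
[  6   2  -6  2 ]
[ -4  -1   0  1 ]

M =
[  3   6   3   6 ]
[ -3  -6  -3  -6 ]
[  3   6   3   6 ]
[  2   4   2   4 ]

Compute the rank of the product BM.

1

First compute BM:
[[ -2,  -4,  -2,  -4],
 [ -7, -14,  -7, -14]]
Now row reduce the product.
R2 ← R2 − (7/2)·R1: [0, 0, 0, 0]
1 nonzero row, so rank(BM) = 1.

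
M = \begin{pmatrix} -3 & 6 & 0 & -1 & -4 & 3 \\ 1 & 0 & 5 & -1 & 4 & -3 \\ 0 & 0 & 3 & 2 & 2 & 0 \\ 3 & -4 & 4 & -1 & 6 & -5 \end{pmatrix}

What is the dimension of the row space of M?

3

Row reduce to echelon form.
R2 ← R2 + (1/3)·R1: [0, 2, 5, -4/3, 8/3, -2]
R4 ← R4 + R1: [0, 2, 4, -2, 2, -2]
R4 ← R4 − R2: [0, 0, -1, -2/3, -2/3, 0]
R4 ← R4 + (1/3)·R3: [0, 0, 0, 0, 0, 0]
Echelon form has 3 nonzero rows, so rank(M) = 3.
The row space has dimension equal to the rank: 3.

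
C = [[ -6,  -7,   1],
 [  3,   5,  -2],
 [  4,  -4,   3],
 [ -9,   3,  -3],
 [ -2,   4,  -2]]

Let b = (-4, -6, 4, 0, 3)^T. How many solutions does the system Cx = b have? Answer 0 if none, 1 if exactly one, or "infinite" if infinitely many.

Row reduce the augmented matrix [C | b].
R2 ← R2 + (1/2)·R1: [0, 3/2, -3/2, -8]
R3 ← R3 + (2/3)·R1: [0, -26/3, 11/3, 4/3]
R4 ← R4 − (3/2)·R1: [0, 27/2, -9/2, 6]
R5 ← R5 − (1/3)·R1: [0, 19/3, -7/3, 13/3]
R3 ← R3 + (52/9)·R2: [0, 0, -5, -404/9]
R4 ← R4 − (9)·R2: [0, 0, 9, 78]
R5 ← R5 − (38/9)·R2: [0, 0, 4, 343/9]
R4 ← R4 + (9/5)·R3: [0, 0, 0, -14/5]
R5 ← R5 + (4/5)·R3: [0, 0, 0, 11/5]
R5 ← R5 + (11/14)·R4: [0, 0, 0, 0]
The echelon form has 4 nonzero rows; the last pivot sits in the augmented column, so rank(C) = 3 but rank([C|b]) = 4.
Since the ranks differ, the system is inconsistent.
It has no solutions.

0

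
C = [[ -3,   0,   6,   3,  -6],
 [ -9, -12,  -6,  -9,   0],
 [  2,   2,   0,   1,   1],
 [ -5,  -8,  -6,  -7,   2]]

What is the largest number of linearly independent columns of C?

2

Row reduce to echelon form.
R2 ← R2 − (3)·R1: [0, -12, -24, -18, 18]
R3 ← R3 + (2/3)·R1: [0, 2, 4, 3, -3]
R4 ← R4 − (5/3)·R1: [0, -8, -16, -12, 12]
R3 ← R3 + (1/6)·R2: [0, 0, 0, 0, 0]
R4 ← R4 − (2/3)·R2: [0, 0, 0, 0, 0]
Echelon form has 2 nonzero rows, so rank(C) = 2.
The rank gives the maximum number of linearly independent columns: 2.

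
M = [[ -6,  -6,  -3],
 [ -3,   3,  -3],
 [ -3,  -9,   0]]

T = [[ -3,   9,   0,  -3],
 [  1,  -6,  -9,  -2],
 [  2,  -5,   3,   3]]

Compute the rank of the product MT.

2

First compute MT:
[[  6,  -3,  45,  21],
 [  6, -30, -36,  -6],
 [  0,  27,  81,  27]]
Now row reduce the product.
R2 ← R2 − R1: [0, -27, -81, -27]
R3 ← R3 + R2: [0, 0, 0, 0]
2 nonzero rows, so rank(MT) = 2.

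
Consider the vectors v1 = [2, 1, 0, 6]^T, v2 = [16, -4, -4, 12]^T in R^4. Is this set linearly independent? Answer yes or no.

yes

Form the matrix with these vectors as rows and row reduce.
R2 ← R2 − (8)·R1: [0, -12, -4, -36]
2 nonzero rows, so the 2 vectors span a space of dimension 2.
Since 2 = 2, the vectors are linearly independent.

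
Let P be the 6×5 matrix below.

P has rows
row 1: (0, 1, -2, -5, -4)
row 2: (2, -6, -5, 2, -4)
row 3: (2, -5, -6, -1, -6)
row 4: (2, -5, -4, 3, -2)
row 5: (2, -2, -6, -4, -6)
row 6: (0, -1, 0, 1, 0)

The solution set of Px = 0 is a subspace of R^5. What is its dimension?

2

Row reduce to echelon form.
Swap R1 ↔ R2
R3 ← R3 − R1: [0, 1, -1, -3, -2]
R4 ← R4 − R1: [0, 1, 1, 1, 2]
R5 ← R5 − R1: [0, 4, -1, -6, -2]
R3 ← R3 − R2: [0, 0, 1, 2, 2]
R4 ← R4 − R2: [0, 0, 3, 6, 6]
R5 ← R5 − (4)·R2: [0, 0, 7, 14, 14]
R6 ← R6 + R2: [0, 0, -2, -4, -4]
R4 ← R4 − (3)·R3: [0, 0, 0, 0, 0]
R5 ← R5 − (7)·R3: [0, 0, 0, 0, 0]
R6 ← R6 + (2)·R3: [0, 0, 0, 0, 0]
3 nonzero rows, so rank(P) = 3.
P has 5 columns; by rank–nullity, nullity = 5 − 3 = 2.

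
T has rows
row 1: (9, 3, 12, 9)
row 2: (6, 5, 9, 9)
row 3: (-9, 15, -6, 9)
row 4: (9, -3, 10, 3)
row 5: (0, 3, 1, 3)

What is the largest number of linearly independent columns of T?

Row reduce to echelon form.
R2 ← R2 − (2/3)·R1: [0, 3, 1, 3]
R3 ← R3 + R1: [0, 18, 6, 18]
R4 ← R4 − R1: [0, -6, -2, -6]
R3 ← R3 − (6)·R2: [0, 0, 0, 0]
R4 ← R4 + (2)·R2: [0, 0, 0, 0]
R5 ← R5 − R2: [0, 0, 0, 0]
Echelon form has 2 nonzero rows, so rank(T) = 2.
The rank gives the maximum number of linearly independent columns: 2.

2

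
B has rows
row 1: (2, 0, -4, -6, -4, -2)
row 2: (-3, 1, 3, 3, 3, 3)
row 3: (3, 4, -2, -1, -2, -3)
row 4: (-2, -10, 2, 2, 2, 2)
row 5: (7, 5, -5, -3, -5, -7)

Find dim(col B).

Row reduce to echelon form.
R2 ← R2 + (3/2)·R1: [0, 1, -3, -6, -3, 0]
R3 ← R3 − (3/2)·R1: [0, 4, 4, 8, 4, 0]
R4 ← R4 + R1: [0, -10, -2, -4, -2, 0]
R5 ← R5 − (7/2)·R1: [0, 5, 9, 18, 9, 0]
R3 ← R3 − (4)·R2: [0, 0, 16, 32, 16, 0]
R4 ← R4 + (10)·R2: [0, 0, -32, -64, -32, 0]
R5 ← R5 − (5)·R2: [0, 0, 24, 48, 24, 0]
R4 ← R4 + (2)·R3: [0, 0, 0, 0, 0, 0]
R5 ← R5 − (3/2)·R3: [0, 0, 0, 0, 0, 0]
Echelon form has 3 nonzero rows, so rank(B) = 3.
The column space has dimension equal to the rank: 3.

3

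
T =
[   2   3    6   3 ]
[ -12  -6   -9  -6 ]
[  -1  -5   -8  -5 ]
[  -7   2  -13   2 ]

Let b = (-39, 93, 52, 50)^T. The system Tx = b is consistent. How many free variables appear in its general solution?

Row reduce the augmented matrix [T | b].
R2 ← R2 + (6)·R1: [0, 12, 27, 12, -141]
R3 ← R3 + (1/2)·R1: [0, -7/2, -5, -7/2, 65/2]
R4 ← R4 + (7/2)·R1: [0, 25/2, 8, 25/2, -173/2]
R3 ← R3 + (7/24)·R2: [0, 0, 23/8, 0, -69/8]
R4 ← R4 − (25/24)·R2: [0, 0, -161/8, 0, 483/8]
R4 ← R4 + (7)·R3: [0, 0, 0, 0, 0]
The echelon form has 3 nonzero rows, and every pivot lies in the first 4 columns, so rank(T) = rank([T|b]) = 3.
The system is consistent.
Free variables = (unknowns) − (rank) = 4 − 3 = 1.

1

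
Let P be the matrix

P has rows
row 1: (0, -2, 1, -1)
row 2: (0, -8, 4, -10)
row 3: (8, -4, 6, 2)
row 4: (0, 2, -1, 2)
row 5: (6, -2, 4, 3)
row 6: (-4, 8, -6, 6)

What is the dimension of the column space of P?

Row reduce to echelon form.
Swap R1 ↔ R3
R5 ← R5 − (3/4)·R1: [0, 1, -1/2, 3/2]
R6 ← R6 + (1/2)·R1: [0, 6, -3, 7]
R3 ← R3 − (1/4)·R2: [0, 0, 0, 3/2]
R4 ← R4 + (1/4)·R2: [0, 0, 0, -1/2]
R5 ← R5 + (1/8)·R2: [0, 0, 0, 1/4]
R6 ← R6 + (3/4)·R2: [0, 0, 0, -1/2]
R4 ← R4 + (1/3)·R3: [0, 0, 0, 0]
R5 ← R5 − (1/6)·R3: [0, 0, 0, 0]
R6 ← R6 + (1/3)·R3: [0, 0, 0, 0]
Echelon form has 3 nonzero rows, so rank(P) = 3.
The column space has dimension equal to the rank: 3.

3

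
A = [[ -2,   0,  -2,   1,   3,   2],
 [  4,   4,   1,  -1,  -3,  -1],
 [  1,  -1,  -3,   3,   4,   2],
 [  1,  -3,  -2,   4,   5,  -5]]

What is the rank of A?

4

Row reduce to echelon form.
R2 ← R2 + (2)·R1: [0, 4, -3, 1, 3, 3]
R3 ← R3 + (1/2)·R1: [0, -1, -4, 7/2, 11/2, 3]
R4 ← R4 + (1/2)·R1: [0, -3, -3, 9/2, 13/2, -4]
R3 ← R3 + (1/4)·R2: [0, 0, -19/4, 15/4, 25/4, 15/4]
R4 ← R4 + (3/4)·R2: [0, 0, -21/4, 21/4, 35/4, -7/4]
R4 ← R4 − (21/19)·R3: [0, 0, 0, 21/19, 35/19, -112/19]
Echelon form has 4 nonzero rows, so rank(A) = 4.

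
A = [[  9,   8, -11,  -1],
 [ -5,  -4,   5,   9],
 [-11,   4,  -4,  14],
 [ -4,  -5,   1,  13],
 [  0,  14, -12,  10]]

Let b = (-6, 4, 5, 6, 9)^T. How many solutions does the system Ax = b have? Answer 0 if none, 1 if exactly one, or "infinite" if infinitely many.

Row reduce the augmented matrix [A | b].
R2 ← R2 + (5/9)·R1: [0, 4/9, -10/9, 76/9, 2/3]
R3 ← R3 + (11/9)·R1: [0, 124/9, -157/9, 115/9, -7/3]
R4 ← R4 + (4/9)·R1: [0, -13/9, -35/9, 113/9, 10/3]
R3 ← R3 − (31)·R2: [0, 0, 17, -249, -23]
R4 ← R4 + (13/4)·R2: [0, 0, -15/2, 40, 11/2]
R5 ← R5 − (63/2)·R2: [0, 0, 23, -256, -12]
R4 ← R4 + (15/34)·R3: [0, 0, 0, -2375/34, -79/17]
R5 ← R5 − (23/17)·R3: [0, 0, 0, 1375/17, 325/17]
R5 ← R5 + (22/19)·R4: [0, 0, 0, 0, 261/19]
The echelon form has 5 nonzero rows; the last pivot sits in the augmented column, so rank(A) = 4 but rank([A|b]) = 5.
Since the ranks differ, the system is inconsistent.
It has no solutions.

0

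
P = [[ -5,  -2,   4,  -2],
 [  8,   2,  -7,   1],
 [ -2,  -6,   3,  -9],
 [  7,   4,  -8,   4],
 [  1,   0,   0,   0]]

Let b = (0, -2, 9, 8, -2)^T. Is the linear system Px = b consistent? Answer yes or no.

Row reduce the augmented matrix [P | b].
R2 ← R2 + (8/5)·R1: [0, -6/5, -3/5, -11/5, -2]
R3 ← R3 − (2/5)·R1: [0, -26/5, 7/5, -41/5, 9]
R4 ← R4 + (7/5)·R1: [0, 6/5, -12/5, 6/5, 8]
R5 ← R5 + (1/5)·R1: [0, -2/5, 4/5, -2/5, -2]
R3 ← R3 − (13/3)·R2: [0, 0, 4, 4/3, 53/3]
R4 ← R4 + R2: [0, 0, -3, -1, 6]
R5 ← R5 − (1/3)·R2: [0, 0, 1, 1/3, -4/3]
R4 ← R4 + (3/4)·R3: [0, 0, 0, 0, 77/4]
R5 ← R5 − (1/4)·R3: [0, 0, 0, 0, -23/4]
R5 ← R5 + (23/77)·R4: [0, 0, 0, 0, 0]
The echelon form has 4 nonzero rows; the last pivot sits in the augmented column, so rank(P) = 3 but rank([P|b]) = 4.
Since the ranks differ, the system is inconsistent.

no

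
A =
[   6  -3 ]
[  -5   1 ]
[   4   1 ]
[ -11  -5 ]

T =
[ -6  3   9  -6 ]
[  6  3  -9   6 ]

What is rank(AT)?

First compute AT:
[[-54,   9,  81, -54],
 [ 36, -12, -54,  36],
 [-18,  15,  27, -18],
 [ 36, -48, -54,  36]]
Now row reduce the product.
R2 ← R2 + (2/3)·R1: [0, -6, 0, 0]
R3 ← R3 − (1/3)·R1: [0, 12, 0, 0]
R4 ← R4 + (2/3)·R1: [0, -42, 0, 0]
R3 ← R3 + (2)·R2: [0, 0, 0, 0]
R4 ← R4 − (7)·R2: [0, 0, 0, 0]
2 nonzero rows, so rank(AT) = 2.

2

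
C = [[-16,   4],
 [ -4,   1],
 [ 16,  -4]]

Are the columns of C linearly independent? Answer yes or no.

no

Row reduce C to echelon form.
R2 ← R2 − (1/4)·R1: [0, 0]
R3 ← R3 + R1: [0, 0]
1 pivot among 2 columns.
Only 1 < 2 pivot columns, so the columns are linearly dependent.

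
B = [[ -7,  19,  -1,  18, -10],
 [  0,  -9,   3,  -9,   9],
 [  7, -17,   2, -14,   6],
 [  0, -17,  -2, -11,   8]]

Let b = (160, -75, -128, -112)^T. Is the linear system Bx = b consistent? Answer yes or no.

Row reduce the augmented matrix [B | b].
R3 ← R3 + R1: [0, 2, 1, 4, -4, 32]
R3 ← R3 + (2/9)·R2: [0, 0, 5/3, 2, -2, 46/3]
R4 ← R4 − (17/9)·R2: [0, 0, -23/3, 6, -9, 89/3]
R4 ← R4 + (23/5)·R3: [0, 0, 0, 76/5, -91/5, 501/5]
The echelon form has 4 nonzero rows, and every pivot lies in the first 5 columns, so rank(B) = rank([B|b]) = 4.
The system is consistent.

yes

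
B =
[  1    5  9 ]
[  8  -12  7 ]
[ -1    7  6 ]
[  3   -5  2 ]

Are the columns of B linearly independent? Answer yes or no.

Row reduce B to echelon form.
R2 ← R2 − (8)·R1: [0, -52, -65]
R3 ← R3 + R1: [0, 12, 15]
R4 ← R4 − (3)·R1: [0, -20, -25]
R3 ← R3 + (3/13)·R2: [0, 0, 0]
R4 ← R4 − (5/13)·R2: [0, 0, 0]
2 pivots among 3 columns.
Only 2 < 3 pivot columns, so the columns are linearly dependent.

no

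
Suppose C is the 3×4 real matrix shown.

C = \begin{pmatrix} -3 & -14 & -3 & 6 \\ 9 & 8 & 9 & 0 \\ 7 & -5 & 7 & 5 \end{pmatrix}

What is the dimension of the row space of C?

3

Row reduce to echelon form.
R2 ← R2 + (3)·R1: [0, -34, 0, 18]
R3 ← R3 + (7/3)·R1: [0, -113/3, 0, 19]
R3 ← R3 − (113/102)·R2: [0, 0, 0, -16/17]
Echelon form has 3 nonzero rows, so rank(C) = 3.
The row space has dimension equal to the rank: 3.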